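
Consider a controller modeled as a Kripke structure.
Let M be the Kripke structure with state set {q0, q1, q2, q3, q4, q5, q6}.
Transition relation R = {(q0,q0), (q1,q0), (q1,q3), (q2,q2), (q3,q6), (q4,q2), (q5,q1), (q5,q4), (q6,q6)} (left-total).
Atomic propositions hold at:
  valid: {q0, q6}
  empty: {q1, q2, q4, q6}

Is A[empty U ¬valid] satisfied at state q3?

Yes

Sat(¬valid) = {q1, q2, q3, q4, q5}
A[empty U ¬valid]: least fixpoint, start Z0 = Sat(¬valid) = {q1, q2, q3, q4, q5}, add states in Sat(empty) with every successor in Z. Already a fixed point.
Sat(A[empty U ¬valid]) = {q1, q2, q3, q4, q5}
q3 ∈ Sat(A[empty U ¬valid]) = {q1, q2, q3, q4, q5}, so the formula holds at q3.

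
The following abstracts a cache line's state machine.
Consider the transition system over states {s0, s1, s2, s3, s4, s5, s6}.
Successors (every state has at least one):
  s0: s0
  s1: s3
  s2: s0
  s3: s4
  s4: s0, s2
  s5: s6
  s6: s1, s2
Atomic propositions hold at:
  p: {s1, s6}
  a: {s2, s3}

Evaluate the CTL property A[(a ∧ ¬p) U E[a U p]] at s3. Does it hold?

No

Sat(¬p) = {s0, s2, s3, s4, s5}
Sat(a ∧ ¬p) = {s2, s3}
E[a U p]: least fixpoint, start Z0 = Sat(p) = {s1, s6}, add states in Sat(a) with some successor in Z. Already a fixed point.
Sat(E[a U p]) = {s1, s6}
A[(a ∧ ¬p) U E[a U p]]: least fixpoint, start Z0 = Sat(E[a U p]) = {s1, s6}, add states in Sat(a ∧ ¬p) with every successor in Z. Already a fixed point.
Sat(A[(a ∧ ¬p) U E[a U p]]) = {s1, s6}
s3 ∉ Sat(A[(a ∧ ¬p) U E[a U p]]) = {s1, s6}, so the formula does not hold at s3.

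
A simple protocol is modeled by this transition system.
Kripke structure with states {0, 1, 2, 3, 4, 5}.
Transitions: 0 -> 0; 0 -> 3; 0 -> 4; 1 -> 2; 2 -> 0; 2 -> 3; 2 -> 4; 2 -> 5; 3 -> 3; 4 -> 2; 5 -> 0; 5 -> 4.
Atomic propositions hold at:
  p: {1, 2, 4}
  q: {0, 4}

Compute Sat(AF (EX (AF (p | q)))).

Sat(p | q) = {0, 1, 2, 4}
AF (p | q): least fixpoint, start Z0 = {0, 1, 2, 4}, add states with every successor in Z. Z1 = {0, 1, 2, 4, 5}; fixed.
Sat(AF (p | q)) = {0, 1, 2, 4, 5}
Sat(EX (AF (p | q))) = {s : some successor in {0, 1, 2, 4, 5}} = {0, 1, 2, 4, 5}
AF (EX (AF (p | q))): least fixpoint, start Z0 = {0, 1, 2, 4, 5}, add states with every successor in Z. Already a fixed point.
Sat(AF (EX (AF (p | q)))) = {0, 1, 2, 4, 5}

{0, 1, 2, 4, 5}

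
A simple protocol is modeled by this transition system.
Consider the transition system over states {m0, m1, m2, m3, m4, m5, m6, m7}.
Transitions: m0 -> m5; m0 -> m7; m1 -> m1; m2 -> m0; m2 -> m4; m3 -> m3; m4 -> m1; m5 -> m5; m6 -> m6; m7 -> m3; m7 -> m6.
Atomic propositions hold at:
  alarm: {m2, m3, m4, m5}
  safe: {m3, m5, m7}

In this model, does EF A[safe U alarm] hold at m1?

A[safe U alarm]: least fixpoint, start Z0 = Sat(alarm) = {m2, m3, m4, m5}, add states in Sat(safe) with every successor in Z. Already a fixed point.
Sat(A[safe U alarm]) = {m2, m3, m4, m5}
EF A[safe U alarm]: least fixpoint, start Z0 = {m2, m3, m4, m5}, add states with some successor in Z. Z1 = {m0, m2, m3, m4, m5, m7}; fixed.
Sat(EF A[safe U alarm]) = {m0, m2, m3, m4, m5, m7}
m1 ∉ Sat(EF A[safe U alarm]) = {m0, m2, m3, m4, m5, m7}, so the formula does not hold at m1.

No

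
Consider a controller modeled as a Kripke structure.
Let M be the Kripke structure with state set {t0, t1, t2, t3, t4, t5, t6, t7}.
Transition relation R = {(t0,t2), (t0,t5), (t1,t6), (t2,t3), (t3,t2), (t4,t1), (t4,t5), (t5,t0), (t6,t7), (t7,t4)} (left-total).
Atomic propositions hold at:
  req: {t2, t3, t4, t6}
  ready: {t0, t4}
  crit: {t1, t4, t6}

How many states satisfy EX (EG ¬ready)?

3

Sat(¬ready) = {t1, t2, t3, t5, t6, t7}
EG ¬ready: greatest fixpoint, start Z0 = {t1, t2, t3, t5, t6, t7}, keep only states in Sat with some successor in Z. Z1 = {t1, t2, t3, t6}; Z2 = {t1, t2, t3}; Z3 = {t2, t3}; fixed.
Sat(EG ¬ready) = {t2, t3}
Sat(EX (EG ¬ready)) = {s : some successor in {t2, t3}} = {t0, t2, t3}
|Sat(EX (EG ¬ready))| = |{t0, t2, t3}| = 3.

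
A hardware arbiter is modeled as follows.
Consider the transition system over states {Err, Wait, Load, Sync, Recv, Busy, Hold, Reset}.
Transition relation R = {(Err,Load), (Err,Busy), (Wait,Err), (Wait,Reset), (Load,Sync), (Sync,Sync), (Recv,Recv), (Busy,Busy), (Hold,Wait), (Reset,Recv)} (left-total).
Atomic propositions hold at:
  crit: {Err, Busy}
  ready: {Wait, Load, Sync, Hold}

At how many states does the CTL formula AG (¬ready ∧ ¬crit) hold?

2

Sat(¬ready) = {Err, Recv, Busy, Reset}
Sat(¬crit) = {Wait, Load, Sync, Recv, Hold, Reset}
Sat(¬ready ∧ ¬crit) = {Recv, Reset}
AG (¬ready ∧ ¬crit): greatest fixpoint, start Z0 = {Recv, Reset}, keep only states in Sat with every successor in Z. Already a fixed point.
Sat(AG (¬ready ∧ ¬crit)) = {Recv, Reset}
|Sat(AG (¬ready ∧ ¬crit))| = |{Recv, Reset}| = 2.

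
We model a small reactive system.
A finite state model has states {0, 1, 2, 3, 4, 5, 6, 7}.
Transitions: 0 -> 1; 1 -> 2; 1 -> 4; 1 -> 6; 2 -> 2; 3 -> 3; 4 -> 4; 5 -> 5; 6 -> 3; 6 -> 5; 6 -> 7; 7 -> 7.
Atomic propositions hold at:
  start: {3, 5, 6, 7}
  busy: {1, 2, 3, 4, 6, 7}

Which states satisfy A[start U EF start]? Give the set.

{0, 1, 3, 5, 6, 7}

EF start: least fixpoint, start Z0 = {3, 5, 6, 7}, add states with some successor in Z. Z1 = {1, 3, 5, 6, 7}; Z2 = {0, 1, 3, 5, 6, 7}; fixed.
Sat(EF start) = {0, 1, 3, 5, 6, 7}
A[start U EF start]: least fixpoint, start Z0 = Sat(EF start) = {0, 1, 3, 5, 6, 7}, add states in Sat(start) with every successor in Z. Already a fixed point.
Sat(A[start U EF start]) = {0, 1, 3, 5, 6, 7}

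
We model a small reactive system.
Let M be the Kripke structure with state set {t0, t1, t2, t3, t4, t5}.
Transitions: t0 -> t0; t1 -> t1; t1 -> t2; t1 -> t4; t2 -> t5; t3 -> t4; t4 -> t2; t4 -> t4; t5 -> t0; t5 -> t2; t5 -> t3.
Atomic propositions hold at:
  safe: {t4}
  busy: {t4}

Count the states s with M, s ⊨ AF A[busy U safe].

2

A[busy U safe]: least fixpoint, start Z0 = Sat(safe) = {t4}, add states in Sat(busy) with every successor in Z. Already a fixed point.
Sat(A[busy U safe]) = {t4}
AF A[busy U safe]: least fixpoint, start Z0 = {t4}, add states with every successor in Z. Z1 = {t3, t4}; fixed.
Sat(AF A[busy U safe]) = {t3, t4}
|Sat(AF A[busy U safe])| = |{t3, t4}| = 2.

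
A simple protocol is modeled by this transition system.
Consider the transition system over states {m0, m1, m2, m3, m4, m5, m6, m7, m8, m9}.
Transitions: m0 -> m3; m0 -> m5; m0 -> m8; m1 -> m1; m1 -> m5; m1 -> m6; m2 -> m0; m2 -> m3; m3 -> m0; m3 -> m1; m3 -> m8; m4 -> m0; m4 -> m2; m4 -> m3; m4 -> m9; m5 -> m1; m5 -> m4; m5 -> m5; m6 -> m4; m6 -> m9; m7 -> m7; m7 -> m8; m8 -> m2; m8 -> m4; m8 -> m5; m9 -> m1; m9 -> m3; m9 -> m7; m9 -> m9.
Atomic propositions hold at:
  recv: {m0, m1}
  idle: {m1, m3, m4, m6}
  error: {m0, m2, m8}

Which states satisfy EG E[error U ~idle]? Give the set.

{m0, m2, m5, m7, m8, m9}

Sat(~idle) = {m0, m2, m5, m7, m8, m9}
E[error U ~idle]: least fixpoint, start Z0 = Sat(~idle) = {m0, m2, m5, m7, m8, m9}, add states in Sat(error) with some successor in Z. Already a fixed point.
Sat(E[error U ~idle]) = {m0, m2, m5, m7, m8, m9}
EG E[error U ~idle]: greatest fixpoint, start Z0 = {m0, m2, m5, m7, m8, m9}, keep only states in Sat with some successor in Z. Already a fixed point.
Sat(EG E[error U ~idle]) = {m0, m2, m5, m7, m8, m9}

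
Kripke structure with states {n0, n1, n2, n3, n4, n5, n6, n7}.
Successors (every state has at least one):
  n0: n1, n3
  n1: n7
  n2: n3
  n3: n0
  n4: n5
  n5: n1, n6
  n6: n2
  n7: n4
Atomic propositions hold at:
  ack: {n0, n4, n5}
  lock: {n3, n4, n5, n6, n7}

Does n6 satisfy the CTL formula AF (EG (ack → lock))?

Sat(ack → lock) = {n1, n2, n3, n4, n5, n6, n7}
EG (ack → lock): greatest fixpoint, start Z0 = {n1, n2, n3, n4, n5, n6, n7}, keep only states in Sat with some successor in Z. Z1 = {n1, n2, n4, n5, n6, n7}; Z2 = {n1, n4, n5, n6, n7}; Z3 = {n1, n4, n5, n7}; fixed.
Sat(EG (ack → lock)) = {n1, n4, n5, n7}
AF (EG (ack → lock)): least fixpoint, start Z0 = {n1, n4, n5, n7}, add states with every successor in Z. Already a fixed point.
Sat(AF (EG (ack → lock))) = {n1, n4, n5, n7}
n6 ∉ Sat(AF (EG (ack → lock))) = {n1, n4, n5, n7}, so the formula does not hold at n6.

No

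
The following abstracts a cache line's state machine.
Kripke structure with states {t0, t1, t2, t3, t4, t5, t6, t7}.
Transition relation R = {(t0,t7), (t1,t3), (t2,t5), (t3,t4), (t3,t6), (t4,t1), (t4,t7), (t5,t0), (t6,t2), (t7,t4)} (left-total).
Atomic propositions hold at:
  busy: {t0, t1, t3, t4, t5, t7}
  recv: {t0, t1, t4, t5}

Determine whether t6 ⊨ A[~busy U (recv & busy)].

Sat(~busy) = {t2, t6}
Sat(recv & busy) = {t0, t1, t4, t5}
A[~busy U (recv & busy)]: least fixpoint, start Z0 = Sat((recv & busy)) = {t0, t1, t4, t5}, add states in Sat(~busy) with every successor in Z. Z1 = {t0, t1, t2, t4, t5}; Z2 = {t0, t1, t2, t4, t5, t6}; fixed.
Sat(A[~busy U (recv & busy)]) = {t0, t1, t2, t4, t5, t6}
t6 ∈ Sat(A[~busy U (recv & busy)]) = {t0, t1, t2, t4, t5, t6}, so the formula holds at t6.

Yes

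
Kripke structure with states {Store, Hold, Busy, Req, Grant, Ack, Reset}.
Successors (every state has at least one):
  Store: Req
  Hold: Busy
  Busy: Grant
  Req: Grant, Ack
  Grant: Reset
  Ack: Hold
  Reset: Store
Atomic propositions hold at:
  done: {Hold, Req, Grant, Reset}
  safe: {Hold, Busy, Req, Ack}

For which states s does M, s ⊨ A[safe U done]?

A[safe U done]: least fixpoint, start Z0 = Sat(done) = {Hold, Req, Grant, Reset}, add states in Sat(safe) with every successor in Z. Z1 = {Hold, Busy, Req, Grant, Ack, Reset}; fixed.
Sat(A[safe U done]) = {Hold, Busy, Req, Grant, Ack, Reset}

{Hold, Busy, Req, Grant, Ack, Reset}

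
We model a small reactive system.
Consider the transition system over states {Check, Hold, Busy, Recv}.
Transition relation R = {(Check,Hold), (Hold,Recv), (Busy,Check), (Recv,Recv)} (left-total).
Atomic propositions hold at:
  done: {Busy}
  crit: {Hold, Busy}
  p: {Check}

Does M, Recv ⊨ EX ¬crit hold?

Sat(¬crit) = {Check, Recv}
Sat(EX ¬crit) = {s : some successor in {Check, Recv}} = {Hold, Busy, Recv}
Recv ∈ Sat(EX ¬crit) = {Hold, Busy, Recv}, so the formula holds at Recv.

Yes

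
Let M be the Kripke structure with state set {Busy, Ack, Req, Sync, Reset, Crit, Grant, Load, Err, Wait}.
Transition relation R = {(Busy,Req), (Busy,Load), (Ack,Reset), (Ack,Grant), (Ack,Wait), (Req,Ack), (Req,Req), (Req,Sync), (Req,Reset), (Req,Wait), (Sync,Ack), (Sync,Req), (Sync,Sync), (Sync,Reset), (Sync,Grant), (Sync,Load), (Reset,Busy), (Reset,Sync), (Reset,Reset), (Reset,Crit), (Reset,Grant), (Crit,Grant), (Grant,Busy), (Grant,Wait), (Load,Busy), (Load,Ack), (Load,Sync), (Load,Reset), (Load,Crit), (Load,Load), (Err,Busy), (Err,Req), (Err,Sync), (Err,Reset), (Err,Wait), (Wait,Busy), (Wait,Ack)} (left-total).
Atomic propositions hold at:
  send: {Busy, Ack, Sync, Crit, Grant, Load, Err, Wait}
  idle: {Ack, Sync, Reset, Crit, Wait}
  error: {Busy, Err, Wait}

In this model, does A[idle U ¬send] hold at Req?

Yes

Sat(¬send) = {Req, Reset}
A[idle U ¬send]: least fixpoint, start Z0 = Sat(¬send) = {Req, Reset}, add states in Sat(idle) with every successor in Z. Already a fixed point.
Sat(A[idle U ¬send]) = {Req, Reset}
Req ∈ Sat(A[idle U ¬send]) = {Req, Reset}, so the formula holds at Req.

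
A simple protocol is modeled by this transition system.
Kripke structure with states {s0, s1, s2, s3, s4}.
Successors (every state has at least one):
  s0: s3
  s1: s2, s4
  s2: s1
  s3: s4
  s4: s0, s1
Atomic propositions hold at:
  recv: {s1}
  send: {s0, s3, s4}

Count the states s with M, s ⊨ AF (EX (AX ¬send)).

Sat(¬send) = {s1, s2}
Sat(AX ¬send) = {s : every successor in {s1, s2}} = {s2}
Sat(EX (AX ¬send)) = {s : some successor in {s2}} = {s1}
AF (EX (AX ¬send)): least fixpoint, start Z0 = {s1}, add states with every successor in Z. Z1 = {s1, s2}; fixed.
Sat(AF (EX (AX ¬send))) = {s1, s2}
|Sat(AF (EX (AX ¬send)))| = |{s1, s2}| = 2.

2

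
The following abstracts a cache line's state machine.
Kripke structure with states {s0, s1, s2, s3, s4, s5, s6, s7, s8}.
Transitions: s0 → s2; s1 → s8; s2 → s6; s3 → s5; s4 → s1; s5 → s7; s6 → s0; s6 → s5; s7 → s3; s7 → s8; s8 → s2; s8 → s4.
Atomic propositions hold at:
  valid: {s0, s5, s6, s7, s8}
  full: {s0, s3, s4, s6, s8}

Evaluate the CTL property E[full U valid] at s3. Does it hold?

E[full U valid]: least fixpoint, start Z0 = Sat(valid) = {s0, s5, s6, s7, s8}, add states in Sat(full) with some successor in Z. Z1 = {s0, s3, s5, s6, s7, s8}; fixed.
Sat(E[full U valid]) = {s0, s3, s5, s6, s7, s8}
s3 ∈ Sat(E[full U valid]) = {s0, s3, s5, s6, s7, s8}, so the formula holds at s3.

Yes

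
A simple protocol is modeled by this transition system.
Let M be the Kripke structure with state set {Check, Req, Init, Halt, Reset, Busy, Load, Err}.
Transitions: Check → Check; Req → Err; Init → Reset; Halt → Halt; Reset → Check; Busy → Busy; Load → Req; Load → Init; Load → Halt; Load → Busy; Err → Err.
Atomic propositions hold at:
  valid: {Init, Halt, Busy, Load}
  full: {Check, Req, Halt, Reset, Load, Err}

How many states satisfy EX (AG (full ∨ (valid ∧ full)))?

Sat(valid ∧ full) = {Halt, Load}
Sat(full ∨ (valid ∧ full)) = {Check, Req, Halt, Reset, Load, Err}
AG (full ∨ (valid ∧ full)): greatest fixpoint, start Z0 = {Check, Req, Halt, Reset, Load, Err}, keep only states in Sat with every successor in Z. Z1 = {Check, Req, Halt, Reset, Err}; fixed.
Sat(AG (full ∨ (valid ∧ full))) = {Check, Req, Halt, Reset, Err}
Sat(EX (AG (full ∨ (valid ∧ full)))) = {s : some successor in {Check, Req, Halt, Reset, Err}} = {Check, Req, Init, Halt, Reset, Load, Err}
|Sat(EX (AG (full ∨ (valid ∧ full))))| = |{Check, Req, Init, Halt, Reset, Load, Err}| = 7.

7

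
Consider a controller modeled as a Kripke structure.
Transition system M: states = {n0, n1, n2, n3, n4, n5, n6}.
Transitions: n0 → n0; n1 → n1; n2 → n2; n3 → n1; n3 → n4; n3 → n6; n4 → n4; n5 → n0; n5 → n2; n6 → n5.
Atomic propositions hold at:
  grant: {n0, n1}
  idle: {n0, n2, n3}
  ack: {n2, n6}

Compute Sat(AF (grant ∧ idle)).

{n0}

Sat(grant ∧ idle) = {n0}
AF (grant ∧ idle): least fixpoint, start Z0 = {n0}, add states with every successor in Z. Already a fixed point.
Sat(AF (grant ∧ idle)) = {n0}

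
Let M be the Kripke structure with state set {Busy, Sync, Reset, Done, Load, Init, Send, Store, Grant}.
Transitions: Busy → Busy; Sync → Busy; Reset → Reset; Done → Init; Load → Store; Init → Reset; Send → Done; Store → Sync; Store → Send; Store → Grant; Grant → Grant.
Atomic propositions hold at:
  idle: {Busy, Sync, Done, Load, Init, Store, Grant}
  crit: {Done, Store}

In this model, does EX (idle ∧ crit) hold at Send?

Sat(idle ∧ crit) = {Done, Store}
Sat(EX (idle ∧ crit)) = {s : some successor in {Done, Store}} = {Load, Send}
Send ∈ Sat(EX (idle ∧ crit)) = {Load, Send}, so the formula holds at Send.

Yes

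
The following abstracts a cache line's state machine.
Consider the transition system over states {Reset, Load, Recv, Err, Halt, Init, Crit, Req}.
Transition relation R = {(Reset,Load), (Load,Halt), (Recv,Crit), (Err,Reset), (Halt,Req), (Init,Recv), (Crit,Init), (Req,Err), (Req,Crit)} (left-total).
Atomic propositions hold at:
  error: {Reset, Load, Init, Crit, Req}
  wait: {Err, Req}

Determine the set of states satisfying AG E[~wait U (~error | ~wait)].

Sat(~wait) = {Reset, Load, Recv, Halt, Init, Crit}
Sat(~error) = {Recv, Err, Halt}
Sat(~error | ~wait) = {Reset, Load, Recv, Err, Halt, Init, Crit}
E[~wait U (~error | ~wait)]: least fixpoint, start Z0 = Sat((~error | ~wait)) = {Reset, Load, Recv, Err, Halt, Init, Crit}, add states in Sat(~wait) with some successor in Z. Already a fixed point.
Sat(E[~wait U (~error | ~wait)]) = {Reset, Load, Recv, Err, Halt, Init, Crit}
AG E[~wait U (~error | ~wait)]: greatest fixpoint, start Z0 = {Reset, Load, Recv, Err, Halt, Init, Crit}, keep only states in Sat with every successor in Z. Z1 = {Reset, Load, Recv, Err, Init, Crit}; Z2 = {Reset, Recv, Err, Init, Crit}; Z3 = {Recv, Err, Init, Crit}; Z4 = {Recv, Init, Crit}; fixed.
Sat(AG E[~wait U (~error | ~wait)]) = {Recv, Init, Crit}

{Recv, Init, Crit}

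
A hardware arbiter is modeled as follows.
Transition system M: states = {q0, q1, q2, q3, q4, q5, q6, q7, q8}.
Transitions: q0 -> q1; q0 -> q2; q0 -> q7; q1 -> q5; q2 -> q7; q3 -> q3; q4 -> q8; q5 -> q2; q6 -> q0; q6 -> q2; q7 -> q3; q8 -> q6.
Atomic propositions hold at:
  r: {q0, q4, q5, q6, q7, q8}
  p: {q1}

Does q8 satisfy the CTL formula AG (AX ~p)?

Sat(~p) = {q0, q2, q3, q4, q5, q6, q7, q8}
Sat(AX ~p) = {s : every successor in {q0, q2, q3, q4, q5, q6, q7, q8}} = {q1, q2, q3, q4, q5, q6, q7, q8}
AG (AX ~p): greatest fixpoint, start Z0 = {q1, q2, q3, q4, q5, q6, q7, q8}, keep only states in Sat with every successor in Z. Z1 = {q1, q2, q3, q4, q5, q7, q8}; Z2 = {q1, q2, q3, q4, q5, q7}; Z3 = {q1, q2, q3, q5, q7}; fixed.
Sat(AG (AX ~p)) = {q1, q2, q3, q5, q7}
q8 ∉ Sat(AG (AX ~p)) = {q1, q2, q3, q5, q7}, so the formula does not hold at q8.

No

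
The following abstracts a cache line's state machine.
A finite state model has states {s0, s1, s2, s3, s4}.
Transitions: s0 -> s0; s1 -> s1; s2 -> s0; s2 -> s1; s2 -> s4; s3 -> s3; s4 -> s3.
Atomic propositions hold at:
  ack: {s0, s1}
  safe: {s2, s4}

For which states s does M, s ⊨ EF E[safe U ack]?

E[safe U ack]: least fixpoint, start Z0 = Sat(ack) = {s0, s1}, add states in Sat(safe) with some successor in Z. Z1 = {s0, s1, s2}; fixed.
Sat(E[safe U ack]) = {s0, s1, s2}
EF E[safe U ack]: least fixpoint, start Z0 = {s0, s1, s2}, add states with some successor in Z. Already a fixed point.
Sat(EF E[safe U ack]) = {s0, s1, s2}

{s0, s1, s2}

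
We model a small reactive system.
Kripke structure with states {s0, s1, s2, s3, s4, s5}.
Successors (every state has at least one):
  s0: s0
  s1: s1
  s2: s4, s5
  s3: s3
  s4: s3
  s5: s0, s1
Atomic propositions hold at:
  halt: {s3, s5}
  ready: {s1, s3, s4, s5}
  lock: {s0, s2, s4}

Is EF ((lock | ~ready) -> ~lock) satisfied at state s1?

Yes

Sat(~ready) = {s0, s2}
Sat(lock | ~ready) = {s0, s2, s4}
Sat(~lock) = {s1, s3, s5}
Sat((lock | ~ready) -> ~lock) = {s1, s3, s5}
EF ((lock | ~ready) -> ~lock): least fixpoint, start Z0 = {s1, s3, s5}, add states with some successor in Z. Z1 = {s1, s2, s3, s4, s5}; fixed.
Sat(EF ((lock | ~ready) -> ~lock)) = {s1, s2, s3, s4, s5}
s1 ∈ Sat(EF ((lock | ~ready) -> ~lock)) = {s1, s2, s3, s4, s5}, so the formula holds at s1.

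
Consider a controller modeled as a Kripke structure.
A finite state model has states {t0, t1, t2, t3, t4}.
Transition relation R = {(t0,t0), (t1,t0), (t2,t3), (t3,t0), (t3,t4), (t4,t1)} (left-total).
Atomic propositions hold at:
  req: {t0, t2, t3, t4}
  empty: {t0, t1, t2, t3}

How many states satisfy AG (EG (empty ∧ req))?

1

Sat(empty ∧ req) = {t0, t2, t3}
EG (empty ∧ req): greatest fixpoint, start Z0 = {t0, t2, t3}, keep only states in Sat with some successor in Z. Already a fixed point.
Sat(EG (empty ∧ req)) = {t0, t2, t3}
AG (EG (empty ∧ req)): greatest fixpoint, start Z0 = {t0, t2, t3}, keep only states in Sat with every successor in Z. Z1 = {t0, t2}; Z2 = {t0}; fixed.
Sat(AG (EG (empty ∧ req))) = {t0}
|Sat(AG (EG (empty ∧ req)))| = |{t0}| = 1.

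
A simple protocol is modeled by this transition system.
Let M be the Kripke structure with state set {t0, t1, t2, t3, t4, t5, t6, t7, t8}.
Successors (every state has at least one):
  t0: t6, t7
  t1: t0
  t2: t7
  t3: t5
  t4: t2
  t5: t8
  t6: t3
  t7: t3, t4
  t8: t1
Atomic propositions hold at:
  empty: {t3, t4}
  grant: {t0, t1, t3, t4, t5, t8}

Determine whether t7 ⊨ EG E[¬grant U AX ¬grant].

Yes

Sat(¬grant) = {t2, t6, t7}
Sat(AX ¬grant) = {s : every successor in {t2, t6, t7}} = {t0, t2, t4}
E[¬grant U AX ¬grant]: least fixpoint, start Z0 = Sat(AX ¬grant) = {t0, t2, t4}, add states in Sat(¬grant) with some successor in Z. Z1 = {t0, t2, t4, t7}; fixed.
Sat(E[¬grant U AX ¬grant]) = {t0, t2, t4, t7}
EG E[¬grant U AX ¬grant]: greatest fixpoint, start Z0 = {t0, t2, t4, t7}, keep only states in Sat with some successor in Z. Already a fixed point.
Sat(EG E[¬grant U AX ¬grant]) = {t0, t2, t4, t7}
t7 ∈ Sat(EG E[¬grant U AX ¬grant]) = {t0, t2, t4, t7}, so the formula holds at t7.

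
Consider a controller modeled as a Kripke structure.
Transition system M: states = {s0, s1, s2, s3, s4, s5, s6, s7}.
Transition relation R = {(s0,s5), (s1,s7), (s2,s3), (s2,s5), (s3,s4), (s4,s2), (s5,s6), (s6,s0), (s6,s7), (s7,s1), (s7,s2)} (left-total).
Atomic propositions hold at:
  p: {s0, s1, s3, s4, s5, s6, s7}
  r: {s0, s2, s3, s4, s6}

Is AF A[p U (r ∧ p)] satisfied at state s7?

No

Sat(r ∧ p) = {s0, s3, s4, s6}
A[p U (r ∧ p)]: least fixpoint, start Z0 = Sat((r ∧ p)) = {s0, s3, s4, s6}, add states in Sat(p) with every successor in Z. Z1 = {s0, s3, s4, s5, s6}; fixed.
Sat(A[p U (r ∧ p)]) = {s0, s3, s4, s5, s6}
AF A[p U (r ∧ p)]: least fixpoint, start Z0 = {s0, s3, s4, s5, s6}, add states with every successor in Z. Z1 = {s0, s2, s3, s4, s5, s6}; fixed.
Sat(AF A[p U (r ∧ p)]) = {s0, s2, s3, s4, s5, s6}
s7 ∉ Sat(AF A[p U (r ∧ p)]) = {s0, s2, s3, s4, s5, s6}, so the formula does not hold at s7.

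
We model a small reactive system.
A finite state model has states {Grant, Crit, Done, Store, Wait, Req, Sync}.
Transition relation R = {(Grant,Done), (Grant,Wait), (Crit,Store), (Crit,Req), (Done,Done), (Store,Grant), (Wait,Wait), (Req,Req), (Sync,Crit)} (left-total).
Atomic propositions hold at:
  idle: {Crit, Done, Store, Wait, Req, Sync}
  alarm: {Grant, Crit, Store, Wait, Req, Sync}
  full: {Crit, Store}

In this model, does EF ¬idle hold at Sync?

Yes

Sat(¬idle) = {Grant}
EF ¬idle: least fixpoint, start Z0 = {Grant}, add states with some successor in Z. Z1 = {Grant, Store}; Z2 = {Grant, Crit, Store}; Z3 = {Grant, Crit, Store, Sync}; fixed.
Sat(EF ¬idle) = {Grant, Crit, Store, Sync}
Sync ∈ Sat(EF ¬idle) = {Grant, Crit, Store, Sync}, so the formula holds at Sync.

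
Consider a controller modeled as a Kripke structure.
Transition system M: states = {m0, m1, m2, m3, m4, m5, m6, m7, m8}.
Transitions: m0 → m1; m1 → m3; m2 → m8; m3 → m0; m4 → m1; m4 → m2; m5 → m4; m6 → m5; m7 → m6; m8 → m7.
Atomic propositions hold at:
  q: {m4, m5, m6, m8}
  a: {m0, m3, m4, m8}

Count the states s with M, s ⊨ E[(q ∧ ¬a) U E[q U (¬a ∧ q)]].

2

Sat(¬a) = {m1, m2, m5, m6, m7}
Sat(q ∧ ¬a) = {m5, m6}
Sat(¬a ∧ q) = {m5, m6}
E[q U (¬a ∧ q)]: least fixpoint, start Z0 = Sat((¬a ∧ q)) = {m5, m6}, add states in Sat(q) with some successor in Z. Already a fixed point.
Sat(E[q U (¬a ∧ q)]) = {m5, m6}
E[(q ∧ ¬a) U E[q U (¬a ∧ q)]]: least fixpoint, start Z0 = Sat(E[q U (¬a ∧ q)]) = {m5, m6}, add states in Sat(q ∧ ¬a) with some successor in Z. Already a fixed point.
Sat(E[(q ∧ ¬a) U E[q U (¬a ∧ q)]]) = {m5, m6}
|Sat(E[(q ∧ ¬a) U E[q U (¬a ∧ q)]])| = |{m5, m6}| = 2.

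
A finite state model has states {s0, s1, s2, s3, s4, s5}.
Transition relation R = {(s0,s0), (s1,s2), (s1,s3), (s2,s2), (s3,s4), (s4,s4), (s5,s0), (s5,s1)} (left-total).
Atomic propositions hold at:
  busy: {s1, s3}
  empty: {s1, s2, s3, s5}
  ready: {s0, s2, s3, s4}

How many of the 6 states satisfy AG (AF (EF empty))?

1

EF empty: least fixpoint, start Z0 = {s1, s2, s3, s5}, add states with some successor in Z. Already a fixed point.
Sat(EF empty) = {s1, s2, s3, s5}
AF (EF empty): least fixpoint, start Z0 = {s1, s2, s3, s5}, add states with every successor in Z. Already a fixed point.
Sat(AF (EF empty)) = {s1, s2, s3, s5}
AG (AF (EF empty)): greatest fixpoint, start Z0 = {s1, s2, s3, s5}, keep only states in Sat with every successor in Z. Z1 = {s1, s2}; Z2 = {s2}; fixed.
Sat(AG (AF (EF empty))) = {s2}
|Sat(AG (AF (EF empty)))| = |{s2}| = 1.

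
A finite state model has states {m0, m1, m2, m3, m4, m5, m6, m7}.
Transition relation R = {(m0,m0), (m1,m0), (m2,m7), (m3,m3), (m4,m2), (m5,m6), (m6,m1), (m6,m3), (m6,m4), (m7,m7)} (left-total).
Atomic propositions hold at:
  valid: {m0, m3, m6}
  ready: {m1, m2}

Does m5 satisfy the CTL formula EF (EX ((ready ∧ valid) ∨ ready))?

Yes

Sat(ready ∧ valid) = ∅
Sat((ready ∧ valid) ∨ ready) = {m1, m2}
Sat(EX ((ready ∧ valid) ∨ ready)) = {s : some successor in {m1, m2}} = {m4, m6}
EF (EX ((ready ∧ valid) ∨ ready)): least fixpoint, start Z0 = {m4, m6}, add states with some successor in Z. Z1 = {m4, m5, m6}; fixed.
Sat(EF (EX ((ready ∧ valid) ∨ ready))) = {m4, m5, m6}
m5 ∈ Sat(EF (EX ((ready ∧ valid) ∨ ready))) = {m4, m5, m6}, so the formula holds at m5.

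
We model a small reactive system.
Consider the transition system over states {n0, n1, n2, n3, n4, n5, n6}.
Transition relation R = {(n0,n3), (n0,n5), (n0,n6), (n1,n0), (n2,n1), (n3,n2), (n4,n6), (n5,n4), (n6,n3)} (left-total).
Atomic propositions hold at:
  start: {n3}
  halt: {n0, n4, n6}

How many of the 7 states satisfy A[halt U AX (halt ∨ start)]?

Sat(halt ∨ start) = {n0, n3, n4, n6}
Sat(AX (halt ∨ start)) = {s : every successor in {n0, n3, n4, n6}} = {n1, n4, n5, n6}
A[halt U AX (halt ∨ start)]: least fixpoint, start Z0 = Sat(AX (halt ∨ start)) = {n1, n4, n5, n6}, add states in Sat(halt) with every successor in Z. Already a fixed point.
Sat(A[halt U AX (halt ∨ start)]) = {n1, n4, n5, n6}
|Sat(A[halt U AX (halt ∨ start)])| = |{n1, n4, n5, n6}| = 4.

4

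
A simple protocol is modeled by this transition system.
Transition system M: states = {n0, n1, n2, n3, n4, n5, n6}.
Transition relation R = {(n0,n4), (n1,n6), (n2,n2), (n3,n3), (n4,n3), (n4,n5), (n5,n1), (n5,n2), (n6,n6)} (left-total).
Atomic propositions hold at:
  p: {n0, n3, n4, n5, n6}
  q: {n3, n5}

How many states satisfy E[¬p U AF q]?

4

Sat(¬p) = {n1, n2}
AF q: least fixpoint, start Z0 = {n3, n5}, add states with every successor in Z. Z1 = {n3, n4, n5}; Z2 = {n0, n3, n4, n5}; fixed.
Sat(AF q) = {n0, n3, n4, n5}
E[¬p U AF q]: least fixpoint, start Z0 = Sat(AF q) = {n0, n3, n4, n5}, add states in Sat(¬p) with some successor in Z. Already a fixed point.
Sat(E[¬p U AF q]) = {n0, n3, n4, n5}
|Sat(E[¬p U AF q])| = |{n0, n3, n4, n5}| = 4.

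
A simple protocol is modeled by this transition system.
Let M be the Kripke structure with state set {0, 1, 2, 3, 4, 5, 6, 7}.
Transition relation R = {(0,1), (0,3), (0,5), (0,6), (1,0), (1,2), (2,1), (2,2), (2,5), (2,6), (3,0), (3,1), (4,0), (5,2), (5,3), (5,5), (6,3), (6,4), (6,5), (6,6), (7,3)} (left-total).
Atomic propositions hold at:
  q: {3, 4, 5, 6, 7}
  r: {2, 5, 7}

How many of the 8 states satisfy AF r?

3

AF r: least fixpoint, start Z0 = {2, 5, 7}, add states with every successor in Z. Already a fixed point.
Sat(AF r) = {2, 5, 7}
|Sat(AF r)| = |{2, 5, 7}| = 3.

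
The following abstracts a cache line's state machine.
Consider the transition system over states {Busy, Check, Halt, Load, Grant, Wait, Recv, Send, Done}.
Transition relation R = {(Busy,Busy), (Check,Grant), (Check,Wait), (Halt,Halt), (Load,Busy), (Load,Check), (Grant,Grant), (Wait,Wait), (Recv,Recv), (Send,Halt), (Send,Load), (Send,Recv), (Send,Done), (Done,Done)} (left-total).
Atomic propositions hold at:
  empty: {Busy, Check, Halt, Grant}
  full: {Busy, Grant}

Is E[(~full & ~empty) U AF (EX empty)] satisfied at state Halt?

Sat(~full) = {Check, Halt, Load, Wait, Recv, Send, Done}
Sat(~empty) = {Load, Wait, Recv, Send, Done}
Sat(~full & ~empty) = {Load, Wait, Recv, Send, Done}
Sat(EX empty) = {s : some successor in {Busy, Check, Halt, Grant}} = {Busy, Check, Halt, Load, Grant, Send}
AF (EX empty): least fixpoint, start Z0 = {Busy, Check, Halt, Load, Grant, Send}, add states with every successor in Z. Already a fixed point.
Sat(AF (EX empty)) = {Busy, Check, Halt, Load, Grant, Send}
E[(~full & ~empty) U AF (EX empty)]: least fixpoint, start Z0 = Sat(AF (EX empty)) = {Busy, Check, Halt, Load, Grant, Send}, add states in Sat(~full & ~empty) with some successor in Z. Already a fixed point.
Sat(E[(~full & ~empty) U AF (EX empty)]) = {Busy, Check, Halt, Load, Grant, Send}
Halt ∈ Sat(E[(~full & ~empty) U AF (EX empty)]) = {Busy, Check, Halt, Load, Grant, Send}, so the formula holds at Halt.

Yes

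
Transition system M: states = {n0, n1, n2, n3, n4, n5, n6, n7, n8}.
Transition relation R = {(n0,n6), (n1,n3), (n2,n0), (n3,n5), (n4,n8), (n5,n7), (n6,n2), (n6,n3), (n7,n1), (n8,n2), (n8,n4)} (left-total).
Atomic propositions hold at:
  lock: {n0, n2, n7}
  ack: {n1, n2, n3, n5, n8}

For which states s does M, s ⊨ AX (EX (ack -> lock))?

Sat(ack -> lock) = {n0, n2, n4, n6, n7}
Sat(EX (ack -> lock)) = {s : some successor in {n0, n2, n4, n6, n7}} = {n0, n2, n5, n6, n8}
Sat(AX (EX (ack -> lock))) = {s : every successor in {n0, n2, n5, n6, n8}} = {n0, n2, n3, n4}

{n0, n2, n3, n4}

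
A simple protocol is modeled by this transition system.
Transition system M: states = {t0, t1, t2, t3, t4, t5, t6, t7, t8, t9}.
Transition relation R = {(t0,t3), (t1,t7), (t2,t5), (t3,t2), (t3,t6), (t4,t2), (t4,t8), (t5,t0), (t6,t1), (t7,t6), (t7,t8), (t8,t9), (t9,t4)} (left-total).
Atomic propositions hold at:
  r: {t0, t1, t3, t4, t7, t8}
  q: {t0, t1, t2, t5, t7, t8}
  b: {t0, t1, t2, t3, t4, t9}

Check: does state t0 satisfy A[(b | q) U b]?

Sat(b | q) = {t0, t1, t2, t3, t4, t5, t7, t8, t9}
A[(b | q) U b]: least fixpoint, start Z0 = Sat(b) = {t0, t1, t2, t3, t4, t9}, add states in Sat(b | q) with every successor in Z. Z1 = {t0, t1, t2, t3, t4, t5, t8, t9}; fixed.
Sat(A[(b | q) U b]) = {t0, t1, t2, t3, t4, t5, t8, t9}
t0 ∈ Sat(A[(b | q) U b]) = {t0, t1, t2, t3, t4, t5, t8, t9}, so the formula holds at t0.

Yes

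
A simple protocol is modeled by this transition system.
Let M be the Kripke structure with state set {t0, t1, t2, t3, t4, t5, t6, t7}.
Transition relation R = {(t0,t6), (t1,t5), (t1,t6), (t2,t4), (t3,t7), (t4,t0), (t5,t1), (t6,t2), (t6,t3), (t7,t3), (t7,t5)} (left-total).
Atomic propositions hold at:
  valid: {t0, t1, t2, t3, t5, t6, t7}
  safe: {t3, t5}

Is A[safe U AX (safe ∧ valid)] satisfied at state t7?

Sat(safe ∧ valid) = {t3, t5}
Sat(AX (safe ∧ valid)) = {s : every successor in {t3, t5}} = {t7}
A[safe U AX (safe ∧ valid)]: least fixpoint, start Z0 = Sat(AX (safe ∧ valid)) = {t7}, add states in Sat(safe) with every successor in Z. Z1 = {t3, t7}; fixed.
Sat(A[safe U AX (safe ∧ valid)]) = {t3, t7}
t7 ∈ Sat(A[safe U AX (safe ∧ valid)]) = {t3, t7}, so the formula holds at t7.

Yes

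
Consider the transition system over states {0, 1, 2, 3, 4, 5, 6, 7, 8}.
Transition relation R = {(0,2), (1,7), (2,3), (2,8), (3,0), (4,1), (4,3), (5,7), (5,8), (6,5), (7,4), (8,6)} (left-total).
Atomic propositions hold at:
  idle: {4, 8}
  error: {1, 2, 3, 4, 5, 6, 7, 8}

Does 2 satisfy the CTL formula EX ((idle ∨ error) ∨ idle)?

Yes

Sat(idle ∨ error) = {1, 2, 3, 4, 5, 6, 7, 8}
Sat((idle ∨ error) ∨ idle) = {1, 2, 3, 4, 5, 6, 7, 8}
Sat(EX ((idle ∨ error) ∨ idle)) = {s : some successor in {1, 2, 3, 4, 5, 6, 7, 8}} = {0, 1, 2, 4, 5, 6, 7, 8}
2 ∈ Sat(EX ((idle ∨ error) ∨ idle)) = {0, 1, 2, 4, 5, 6, 7, 8}, so the formula holds at 2.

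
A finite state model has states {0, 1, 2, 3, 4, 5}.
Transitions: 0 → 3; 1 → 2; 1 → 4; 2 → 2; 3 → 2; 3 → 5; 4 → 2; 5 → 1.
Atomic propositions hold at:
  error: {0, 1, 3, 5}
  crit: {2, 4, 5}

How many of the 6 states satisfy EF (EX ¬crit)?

3

Sat(¬crit) = {0, 1, 3}
Sat(EX ¬crit) = {s : some successor in {0, 1, 3}} = {0, 5}
EF (EX ¬crit): least fixpoint, start Z0 = {0, 5}, add states with some successor in Z. Z1 = {0, 3, 5}; fixed.
Sat(EF (EX ¬crit)) = {0, 3, 5}
|Sat(EF (EX ¬crit))| = |{0, 3, 5}| = 3.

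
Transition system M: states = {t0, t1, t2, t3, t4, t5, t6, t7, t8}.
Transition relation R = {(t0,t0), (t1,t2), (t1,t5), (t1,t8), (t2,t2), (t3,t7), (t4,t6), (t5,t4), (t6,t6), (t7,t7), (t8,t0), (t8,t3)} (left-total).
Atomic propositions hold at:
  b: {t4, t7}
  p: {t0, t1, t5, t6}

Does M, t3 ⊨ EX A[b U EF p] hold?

EF p: least fixpoint, start Z0 = {t0, t1, t5, t6}, add states with some successor in Z. Z1 = {t0, t1, t4, t5, t6, t8}; fixed.
Sat(EF p) = {t0, t1, t4, t5, t6, t8}
A[b U EF p]: least fixpoint, start Z0 = Sat(EF p) = {t0, t1, t4, t5, t6, t8}, add states in Sat(b) with every successor in Z. Already a fixed point.
Sat(A[b U EF p]) = {t0, t1, t4, t5, t6, t8}
Sat(EX A[b U EF p]) = {s : some successor in {t0, t1, t4, t5, t6, t8}} = {t0, t1, t4, t5, t6, t8}
t3 ∉ Sat(EX A[b U EF p]) = {t0, t1, t4, t5, t6, t8}, so the formula does not hold at t3.

No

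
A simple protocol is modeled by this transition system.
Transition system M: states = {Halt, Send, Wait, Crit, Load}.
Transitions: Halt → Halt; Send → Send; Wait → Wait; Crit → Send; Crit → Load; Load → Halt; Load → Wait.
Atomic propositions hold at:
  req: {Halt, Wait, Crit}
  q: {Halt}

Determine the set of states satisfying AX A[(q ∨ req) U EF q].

Sat(q ∨ req) = {Halt, Wait, Crit}
EF q: least fixpoint, start Z0 = {Halt}, add states with some successor in Z. Z1 = {Halt, Load}; Z2 = {Halt, Crit, Load}; fixed.
Sat(EF q) = {Halt, Crit, Load}
A[(q ∨ req) U EF q]: least fixpoint, start Z0 = Sat(EF q) = {Halt, Crit, Load}, add states in Sat(q ∨ req) with every successor in Z. Already a fixed point.
Sat(A[(q ∨ req) U EF q]) = {Halt, Crit, Load}
Sat(AX A[(q ∨ req) U EF q]) = {s : every successor in {Halt, Crit, Load}} = {Halt}

{Halt}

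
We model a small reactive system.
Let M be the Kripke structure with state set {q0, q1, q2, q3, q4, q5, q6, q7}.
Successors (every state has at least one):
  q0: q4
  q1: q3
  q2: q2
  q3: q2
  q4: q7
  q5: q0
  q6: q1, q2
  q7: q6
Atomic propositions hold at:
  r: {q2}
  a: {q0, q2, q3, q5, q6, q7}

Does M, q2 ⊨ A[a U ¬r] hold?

Sat(¬r) = {q0, q1, q3, q4, q5, q6, q7}
A[a U ¬r]: least fixpoint, start Z0 = Sat(¬r) = {q0, q1, q3, q4, q5, q6, q7}, add states in Sat(a) with every successor in Z. Already a fixed point.
Sat(A[a U ¬r]) = {q0, q1, q3, q4, q5, q6, q7}
q2 ∉ Sat(A[a U ¬r]) = {q0, q1, q3, q4, q5, q6, q7}, so the formula does not hold at q2.

No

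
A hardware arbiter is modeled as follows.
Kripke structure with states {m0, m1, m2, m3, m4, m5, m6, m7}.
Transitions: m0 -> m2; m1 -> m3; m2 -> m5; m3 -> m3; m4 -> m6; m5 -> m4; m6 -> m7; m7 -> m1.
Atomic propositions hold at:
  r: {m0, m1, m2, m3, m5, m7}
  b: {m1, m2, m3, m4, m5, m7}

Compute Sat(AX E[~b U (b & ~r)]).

{m5}

Sat(~b) = {m0, m6}
Sat(~r) = {m4, m6}
Sat(b & ~r) = {m4}
E[~b U (b & ~r)]: least fixpoint, start Z0 = Sat((b & ~r)) = {m4}, add states in Sat(~b) with some successor in Z. Already a fixed point.
Sat(E[~b U (b & ~r)]) = {m4}
Sat(AX E[~b U (b & ~r)]) = {s : every successor in {m4}} = {m5}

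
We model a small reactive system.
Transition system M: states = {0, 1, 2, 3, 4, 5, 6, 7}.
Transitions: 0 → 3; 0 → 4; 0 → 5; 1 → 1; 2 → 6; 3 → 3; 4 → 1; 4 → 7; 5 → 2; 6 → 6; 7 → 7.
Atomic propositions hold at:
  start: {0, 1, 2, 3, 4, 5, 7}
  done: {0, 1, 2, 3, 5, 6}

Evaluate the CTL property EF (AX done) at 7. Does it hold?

No

Sat(AX done) = {s : every successor in {0, 1, 2, 3, 5, 6}} = {1, 2, 3, 5, 6}
EF (AX done): least fixpoint, start Z0 = {1, 2, 3, 5, 6}, add states with some successor in Z. Z1 = {0, 1, 2, 3, 4, 5, 6}; fixed.
Sat(EF (AX done)) = {0, 1, 2, 3, 4, 5, 6}
7 ∉ Sat(EF (AX done)) = {0, 1, 2, 3, 4, 5, 6}, so the formula does not hold at 7.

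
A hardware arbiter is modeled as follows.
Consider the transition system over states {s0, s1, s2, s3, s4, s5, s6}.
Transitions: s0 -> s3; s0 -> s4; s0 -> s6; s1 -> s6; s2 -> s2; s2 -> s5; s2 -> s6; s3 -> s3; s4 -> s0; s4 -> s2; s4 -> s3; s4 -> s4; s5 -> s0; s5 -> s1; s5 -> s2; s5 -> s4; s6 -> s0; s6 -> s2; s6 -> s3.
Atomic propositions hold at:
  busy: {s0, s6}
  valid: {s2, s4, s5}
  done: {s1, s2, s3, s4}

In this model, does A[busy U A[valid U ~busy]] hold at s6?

Sat(~busy) = {s1, s2, s3, s4, s5}
A[valid U ~busy]: least fixpoint, start Z0 = Sat(~busy) = {s1, s2, s3, s4, s5}, add states in Sat(valid) with every successor in Z. Already a fixed point.
Sat(A[valid U ~busy]) = {s1, s2, s3, s4, s5}
A[busy U A[valid U ~busy]]: least fixpoint, start Z0 = Sat(A[valid U ~busy]) = {s1, s2, s3, s4, s5}, add states in Sat(busy) with every successor in Z. Already a fixed point.
Sat(A[busy U A[valid U ~busy]]) = {s1, s2, s3, s4, s5}
s6 ∉ Sat(A[busy U A[valid U ~busy]]) = {s1, s2, s3, s4, s5}, so the formula does not hold at s6.

No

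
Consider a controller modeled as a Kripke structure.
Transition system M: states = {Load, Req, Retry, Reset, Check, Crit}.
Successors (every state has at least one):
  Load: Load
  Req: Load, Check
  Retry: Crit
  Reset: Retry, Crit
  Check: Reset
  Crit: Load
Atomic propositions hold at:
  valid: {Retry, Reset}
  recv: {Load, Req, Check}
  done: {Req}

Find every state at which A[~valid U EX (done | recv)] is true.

{Load, Req, Crit}

Sat(~valid) = {Load, Req, Check, Crit}
Sat(done | recv) = {Load, Req, Check}
Sat(EX (done | recv)) = {s : some successor in {Load, Req, Check}} = {Load, Req, Crit}
A[~valid U EX (done | recv)]: least fixpoint, start Z0 = Sat(EX (done | recv)) = {Load, Req, Crit}, add states in Sat(~valid) with every successor in Z. Already a fixed point.
Sat(A[~valid U EX (done | recv)]) = {Load, Req, Crit}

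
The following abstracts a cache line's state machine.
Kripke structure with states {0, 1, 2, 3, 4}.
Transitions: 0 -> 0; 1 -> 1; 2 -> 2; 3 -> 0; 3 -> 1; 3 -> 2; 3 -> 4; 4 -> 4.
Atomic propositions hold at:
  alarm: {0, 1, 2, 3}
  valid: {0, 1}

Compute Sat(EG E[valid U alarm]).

{0, 1, 2, 3}

E[valid U alarm]: least fixpoint, start Z0 = Sat(alarm) = {0, 1, 2, 3}, add states in Sat(valid) with some successor in Z. Already a fixed point.
Sat(E[valid U alarm]) = {0, 1, 2, 3}
EG E[valid U alarm]: greatest fixpoint, start Z0 = {0, 1, 2, 3}, keep only states in Sat with some successor in Z. Already a fixed point.
Sat(EG E[valid U alarm]) = {0, 1, 2, 3}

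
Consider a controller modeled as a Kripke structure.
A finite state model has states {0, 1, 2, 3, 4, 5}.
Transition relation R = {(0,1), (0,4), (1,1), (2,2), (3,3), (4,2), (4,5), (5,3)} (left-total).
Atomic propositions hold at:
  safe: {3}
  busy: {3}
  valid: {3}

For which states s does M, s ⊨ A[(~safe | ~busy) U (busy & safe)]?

{3, 5}

Sat(~safe) = {0, 1, 2, 4, 5}
Sat(~busy) = {0, 1, 2, 4, 5}
Sat(~safe | ~busy) = {0, 1, 2, 4, 5}
Sat(busy & safe) = {3}
A[(~safe | ~busy) U (busy & safe)]: least fixpoint, start Z0 = Sat((busy & safe)) = {3}, add states in Sat(~safe | ~busy) with every successor in Z. Z1 = {3, 5}; fixed.
Sat(A[(~safe | ~busy) U (busy & safe)]) = {3, 5}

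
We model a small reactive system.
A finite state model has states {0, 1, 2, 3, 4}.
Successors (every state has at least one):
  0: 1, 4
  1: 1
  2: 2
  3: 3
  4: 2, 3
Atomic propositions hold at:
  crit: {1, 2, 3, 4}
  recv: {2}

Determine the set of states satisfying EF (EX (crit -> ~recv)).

Sat(~recv) = {0, 1, 3, 4}
Sat(crit -> ~recv) = {0, 1, 3, 4}
Sat(EX (crit -> ~recv)) = {s : some successor in {0, 1, 3, 4}} = {0, 1, 3, 4}
EF (EX (crit -> ~recv)): least fixpoint, start Z0 = {0, 1, 3, 4}, add states with some successor in Z. Already a fixed point.
Sat(EF (EX (crit -> ~recv))) = {0, 1, 3, 4}

{0, 1, 3, 4}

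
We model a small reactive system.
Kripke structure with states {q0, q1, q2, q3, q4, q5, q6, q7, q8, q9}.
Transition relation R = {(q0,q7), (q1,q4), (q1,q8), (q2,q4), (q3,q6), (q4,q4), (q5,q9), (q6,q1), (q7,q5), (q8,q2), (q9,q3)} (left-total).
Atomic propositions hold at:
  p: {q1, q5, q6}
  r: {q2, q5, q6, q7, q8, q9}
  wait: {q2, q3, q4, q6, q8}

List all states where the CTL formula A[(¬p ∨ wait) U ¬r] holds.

{q0, q1, q2, q3, q4, q6, q8, q9}

Sat(¬p) = {q0, q2, q3, q4, q7, q8, q9}
Sat(¬p ∨ wait) = {q0, q2, q3, q4, q6, q7, q8, q9}
Sat(¬r) = {q0, q1, q3, q4}
A[(¬p ∨ wait) U ¬r]: least fixpoint, start Z0 = Sat(¬r) = {q0, q1, q3, q4}, add states in Sat(¬p ∨ wait) with every successor in Z. Z1 = {q0, q1, q2, q3, q4, q6, q9}; Z2 = {q0, q1, q2, q3, q4, q6, q8, q9}; fixed.
Sat(A[(¬p ∨ wait) U ¬r]) = {q0, q1, q2, q3, q4, q6, q8, q9}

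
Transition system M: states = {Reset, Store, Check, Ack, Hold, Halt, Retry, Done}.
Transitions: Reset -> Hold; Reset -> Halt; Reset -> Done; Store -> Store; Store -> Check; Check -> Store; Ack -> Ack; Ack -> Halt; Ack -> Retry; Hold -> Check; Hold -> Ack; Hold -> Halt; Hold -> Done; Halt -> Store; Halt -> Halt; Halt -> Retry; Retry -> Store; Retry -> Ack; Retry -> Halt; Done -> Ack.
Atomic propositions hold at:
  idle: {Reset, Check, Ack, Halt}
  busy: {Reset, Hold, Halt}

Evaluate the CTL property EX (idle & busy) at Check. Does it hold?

No

Sat(idle & busy) = {Reset, Halt}
Sat(EX (idle & busy)) = {s : some successor in {Reset, Halt}} = {Reset, Ack, Hold, Halt, Retry}
Check ∉ Sat(EX (idle & busy)) = {Reset, Ack, Hold, Halt, Retry}, so the formula does not hold at Check.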